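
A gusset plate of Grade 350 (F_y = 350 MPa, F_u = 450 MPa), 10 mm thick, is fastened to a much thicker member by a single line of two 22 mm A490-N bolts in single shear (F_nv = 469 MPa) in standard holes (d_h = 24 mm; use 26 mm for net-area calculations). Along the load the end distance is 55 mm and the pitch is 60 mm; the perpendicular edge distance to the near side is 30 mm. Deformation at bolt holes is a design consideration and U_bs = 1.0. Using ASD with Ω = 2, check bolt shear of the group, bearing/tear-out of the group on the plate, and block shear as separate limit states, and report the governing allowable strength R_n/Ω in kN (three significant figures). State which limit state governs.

141 kN (block shear governs)

Bolt shear: A_b = π·22²/4 = 380.1 mm²; R_n = 469 × 380.1 × 2 × 1 / 1000 = 356.6 kN → 356.6 / 2 = 178 kN.
Bearing: edge l_c = 43, r_n = 232.2 kN; interior l_c = 36, r_n = 194.4 kN; R_n = 232.2 + 1·194.4 = 426.6 kN → 213 kN.
Block shear: A_gv = 1150, A_nv = 760, A_nt = 170 mm²; R_n = min(0.6F_uA_nv, 0.6F_yA_gv) + U_bs·F_u·A_nt = 281.7 kN → 141 kN.
Block shear governs: 141 kN.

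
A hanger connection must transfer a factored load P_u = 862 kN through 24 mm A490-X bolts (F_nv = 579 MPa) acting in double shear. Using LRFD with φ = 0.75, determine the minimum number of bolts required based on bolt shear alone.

3 bolts

A_b = π·24²/4 = 452.4 mm².
Per-bolt design strength φR_n = 0.75 × 579 × 452.4 × 2 / 1000 = 392.9 kN.
n ≥ 862 / 392.9 = 2.194 → use 3 bolts.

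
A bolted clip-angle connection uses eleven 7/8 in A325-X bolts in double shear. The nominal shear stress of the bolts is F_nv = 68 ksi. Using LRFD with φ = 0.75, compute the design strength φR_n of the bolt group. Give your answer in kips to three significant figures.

A_b = π × 0.875² / 4 = 0.6013 in².
R_n = F_nv · A_b · n · n_s = 68 × 0.6013 × 11 × 2 = 899.6 kips.
Design strength φR_n = 0.75 × 899.6 = 675 kips.

675 kips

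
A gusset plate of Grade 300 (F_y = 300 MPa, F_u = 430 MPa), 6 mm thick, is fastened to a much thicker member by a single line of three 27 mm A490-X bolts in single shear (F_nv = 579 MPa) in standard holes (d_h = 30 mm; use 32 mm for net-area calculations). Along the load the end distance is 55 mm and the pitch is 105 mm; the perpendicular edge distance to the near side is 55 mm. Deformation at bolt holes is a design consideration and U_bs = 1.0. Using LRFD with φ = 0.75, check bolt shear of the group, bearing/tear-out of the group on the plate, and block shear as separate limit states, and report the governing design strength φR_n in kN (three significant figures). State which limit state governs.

290 kN (block shear governs)

Bolt shear: A_b = π·27²/4 = 572.6 mm²; R_n = 579 × 572.6 × 3 × 1 / 1000 = 994.5 kN → 0.75 × 994.5 = 746 kN.
Bearing: edge l_c = 40, r_n = 123.8 kN; interior l_c = 75, r_n = 167.2 kN; R_n = 123.8 + 2·167.2 = 458.2 kN → 344 kN.
Block shear: A_gv = 1590, A_nv = 1110, A_nt = 234 mm²; R_n = min(0.6F_uA_nv, 0.6F_yA_gv) + U_bs·F_u·A_nt = 386.8 kN → 290 kN.
Block shear governs: 290 kN.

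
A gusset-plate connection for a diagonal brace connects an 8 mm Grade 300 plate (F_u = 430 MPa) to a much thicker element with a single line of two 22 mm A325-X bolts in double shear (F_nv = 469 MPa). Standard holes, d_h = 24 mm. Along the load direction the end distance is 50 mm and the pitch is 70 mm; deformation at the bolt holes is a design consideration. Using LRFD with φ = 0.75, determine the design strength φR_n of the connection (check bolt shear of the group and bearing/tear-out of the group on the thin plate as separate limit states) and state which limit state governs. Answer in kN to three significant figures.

Bolt shear: A_b = π·22²/4 = 380.1 mm²; R_n = 469 × 380.1 × 2 × 2 / 1000 = 713.1 kN → 0.75 × 713.1 = 535 kN.
Bearing (1.2 l_c t F_u ≤ 2.4 d t F_u): upper limit = 2.4·22·8·430 / 1000 = 181.6 kN.
  Edge l_c = 50 − 24/2 = 38 → r_n = 156.9 kN; interior l_c = 70 − 24 = 46 → r_n = 181.6 kN.
  R_n,bearing = 1·156.9 + 1·181.6 = 338.5 kN → 0.75 × 338.5 = 254 kN.
Bearing governs: 254 kN.

254 kN (bearing governs)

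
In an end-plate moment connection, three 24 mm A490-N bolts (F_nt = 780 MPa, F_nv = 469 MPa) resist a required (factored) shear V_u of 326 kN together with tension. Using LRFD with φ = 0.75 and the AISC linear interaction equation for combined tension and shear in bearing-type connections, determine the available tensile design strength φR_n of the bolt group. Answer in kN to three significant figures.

A_b = π·24²/4 = 452.4 mm²; f_rv = 326 × 1000 / (3 × 452.4) = 240.2 MPa.
F'_nt = 1.3 F_nt − (F_nt / φF_nv) f_rv = 1.3·780 − (780/(0.75·469))·240.2 = 481.3 MPa, capped at F_nt → F'_nt = 481.3 MPa.
R_n = F'_nt · A_b · n = 481.3 × 452.4 × 3 / 1000 = 653.3 kN.
Design strength φR_n = 0.75 × 653.3 = 490 kN.

490 kN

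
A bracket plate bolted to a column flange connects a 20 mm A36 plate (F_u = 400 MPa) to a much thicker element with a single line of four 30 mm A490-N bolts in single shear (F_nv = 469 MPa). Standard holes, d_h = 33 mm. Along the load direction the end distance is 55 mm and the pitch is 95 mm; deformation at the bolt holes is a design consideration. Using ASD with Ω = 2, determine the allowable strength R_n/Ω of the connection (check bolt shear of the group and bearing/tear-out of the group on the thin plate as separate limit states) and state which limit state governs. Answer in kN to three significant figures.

Bolt shear: A_b = π·30²/4 = 706.9 mm²; R_n = 469 × 706.9 × 4 × 1 / 1000 = 1326 kN → 1326 / 2 = 663 kN.
Bearing (1.2 l_c t F_u ≤ 2.4 d t F_u): upper limit = 2.4·30·20·400 / 1000 = 576 kN.
  Edge l_c = 55 − 33/2 = 38.5 → r_n = 369.6 kN; interior l_c = 95 − 33 = 62 → r_n = 576 kN.
  R_n,bearing = 1·369.6 + 3·576 = 2098 kN → 2098 / 2 = 1050 kN.
Bolt shear governs: 663 kN.

663 kN (bolt shear governs)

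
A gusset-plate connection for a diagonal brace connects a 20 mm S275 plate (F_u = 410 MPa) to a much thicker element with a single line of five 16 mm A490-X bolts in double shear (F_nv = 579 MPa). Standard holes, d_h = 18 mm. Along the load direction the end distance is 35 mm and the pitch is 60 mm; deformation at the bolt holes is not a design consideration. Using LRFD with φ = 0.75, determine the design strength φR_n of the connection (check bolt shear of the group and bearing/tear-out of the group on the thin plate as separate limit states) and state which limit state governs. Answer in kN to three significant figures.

Bolt shear: A_b = π·16²/4 = 201.1 mm²; R_n = 579 × 201.1 × 5 × 2 / 1000 = 1164 kN → 0.75 × 1164 = 873 kN.
Bearing (1.5 l_c t F_u ≤ 3.0 d t F_u): upper limit = 3.0·16·20·410 / 1000 = 393.6 kN.
  Edge l_c = 35 − 18/2 = 26 → r_n = 319.8 kN; interior l_c = 60 − 18 = 42 → r_n = 393.6 kN.
  R_n,bearing = 1·319.8 + 4·393.6 = 1894 kN → 0.75 × 1894 = 1420 kN.
Bolt shear governs: 873 kN.

873 kN (bolt shear governs)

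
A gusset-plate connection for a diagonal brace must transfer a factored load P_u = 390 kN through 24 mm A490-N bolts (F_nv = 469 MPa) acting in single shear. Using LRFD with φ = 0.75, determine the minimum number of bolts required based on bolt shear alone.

A_b = π·24²/4 = 452.4 mm².
Per-bolt design strength φR_n = 0.75 × 469 × 452.4 × 1 / 1000 = 159.1 kN.
n ≥ 390 / 159.1 = 2.451 → use 3 bolts.

3 bolts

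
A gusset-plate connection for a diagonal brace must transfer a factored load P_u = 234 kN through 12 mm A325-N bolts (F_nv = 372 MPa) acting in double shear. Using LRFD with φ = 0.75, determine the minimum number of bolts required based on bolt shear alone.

4 bolts

A_b = π·12²/4 = 113.1 mm².
Per-bolt design strength φR_n = 0.75 × 372 × 113.1 × 2 / 1000 = 63.11 kN.
n ≥ 234 / 63.11 = 3.708 → use 4 bolts.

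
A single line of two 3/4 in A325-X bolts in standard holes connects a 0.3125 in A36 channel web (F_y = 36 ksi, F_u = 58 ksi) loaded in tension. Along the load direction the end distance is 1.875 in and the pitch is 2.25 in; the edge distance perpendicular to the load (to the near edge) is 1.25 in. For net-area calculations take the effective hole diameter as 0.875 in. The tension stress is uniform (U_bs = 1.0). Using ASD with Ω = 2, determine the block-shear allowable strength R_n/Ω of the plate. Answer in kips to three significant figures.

Shear plane L_v = 1.875 + 1·2.25 = 4.125 in; A_gv = 4.125 × 0.3125 = 1.289 in².
A_nv = (4.125 − 1.5·0.875) × 0.3125 = 0.8789 in².
A_nt = (1.25 − 0.5·0.875) × 0.3125 = 0.2539 in².
0.6 F_u A_nv = 30.59 kips; 0.6 F_y A_gv = 27.84 kips → shear yielding governs the shear term.
R_n = 27.84 + 1.0 × 58 × 0.2539 = 42.57 kips.
Allowable strength R_n/Ω = 42.57 / 2 = 21.3 kips.

21.3 kips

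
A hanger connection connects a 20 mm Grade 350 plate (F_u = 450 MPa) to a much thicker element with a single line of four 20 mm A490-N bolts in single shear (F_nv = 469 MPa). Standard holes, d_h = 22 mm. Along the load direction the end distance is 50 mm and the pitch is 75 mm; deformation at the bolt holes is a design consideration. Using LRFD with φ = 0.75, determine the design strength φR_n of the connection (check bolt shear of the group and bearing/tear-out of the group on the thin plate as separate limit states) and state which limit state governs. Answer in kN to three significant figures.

Bolt shear: A_b = π·20²/4 = 314.2 mm²; R_n = 469 × 314.2 × 4 × 1 / 1000 = 589.4 kN → 0.75 × 589.4 = 442 kN.
Bearing (1.2 l_c t F_u ≤ 2.4 d t F_u): upper limit = 2.4·20·20·450 / 1000 = 432 kN.
  Edge l_c = 50 − 22/2 = 39 → r_n = 421.2 kN; interior l_c = 75 − 22 = 53 → r_n = 432 kN.
  R_n,bearing = 1·421.2 + 3·432 = 1717 kN → 0.75 × 1717 = 1290 kN.
Bolt shear governs: 442 kN.

442 kN (bolt shear governs)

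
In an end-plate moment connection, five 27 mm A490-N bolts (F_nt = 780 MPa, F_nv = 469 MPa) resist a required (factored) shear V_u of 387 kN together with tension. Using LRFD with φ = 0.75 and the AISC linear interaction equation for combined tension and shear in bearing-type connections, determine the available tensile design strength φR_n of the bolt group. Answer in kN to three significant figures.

1530 kN

A_b = π·27²/4 = 572.6 mm²; f_rv = 387 × 1000 / (5 × 572.6) = 135.2 MPa.
F'_nt = 1.3 F_nt − (F_nt / φF_nv) f_rv = 1.3·780 − (780/(0.75·469))·135.2 = 714.2 MPa, capped at F_nt → F'_nt = 714.2 MPa.
R_n = F'_nt · A_b · n = 714.2 × 572.6 × 5 / 1000 = 2045 kN.
Design strength φR_n = 0.75 × 2045 = 1530 kN.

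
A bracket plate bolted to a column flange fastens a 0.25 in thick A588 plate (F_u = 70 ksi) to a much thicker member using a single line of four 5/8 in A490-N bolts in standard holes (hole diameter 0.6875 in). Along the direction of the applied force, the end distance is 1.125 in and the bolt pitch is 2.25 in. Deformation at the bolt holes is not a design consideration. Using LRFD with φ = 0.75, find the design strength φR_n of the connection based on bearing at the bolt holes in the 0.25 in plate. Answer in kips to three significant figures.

Per bolt r_n = 1.5 l_c t F_u ≤ 3.0 d t F_u; upper limit = 3.0 × 0.625 × 0.25 × 70 = 32.81 kips.
Edge bolt: l_c = 1.125 − 0.6875/2 = 0.7812 in → 1.5 × 0.7812 × 0.25 × 70 = 20.51 → r_n = 20.51 kips.
Interior bolts: l_c = 2.25 − 0.6875 = 1.562 in → 1.5 × 1.562 × 0.25 × 70 = 41.02 → r_n = 32.81 kips.
R_n = 1 × 20.51 + 3 × 32.81 = 118.9 kips.
Design strength φR_n = 0.75 × 118.9 = 89.2 kips.

89.2 kips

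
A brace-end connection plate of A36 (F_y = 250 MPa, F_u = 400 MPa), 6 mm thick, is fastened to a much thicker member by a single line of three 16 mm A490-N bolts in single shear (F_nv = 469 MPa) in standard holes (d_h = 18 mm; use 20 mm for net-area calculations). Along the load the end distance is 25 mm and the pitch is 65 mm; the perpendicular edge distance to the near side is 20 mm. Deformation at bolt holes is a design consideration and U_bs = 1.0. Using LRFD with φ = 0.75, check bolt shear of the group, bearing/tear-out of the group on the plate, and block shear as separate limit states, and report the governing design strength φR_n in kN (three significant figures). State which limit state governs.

Bolt shear: A_b = π·16²/4 = 201.1 mm²; R_n = 469 × 201.1 × 3 × 1 / 1000 = 282.9 kN → 0.75 × 282.9 = 212 kN.
Bearing: edge l_c = 16, r_n = 46.08 kN; interior l_c = 47, r_n = 92.16 kN; R_n = 46.08 + 2·92.16 = 230.4 kN → 173 kN.
Block shear: A_gv = 930, A_nv = 630, A_nt = 60 mm²; R_n = min(0.6F_uA_nv, 0.6F_yA_gv) + U_bs·F_u·A_nt = 163.5 kN → 123 kN.
Block shear governs: 123 kN.

123 kN (block shear governs)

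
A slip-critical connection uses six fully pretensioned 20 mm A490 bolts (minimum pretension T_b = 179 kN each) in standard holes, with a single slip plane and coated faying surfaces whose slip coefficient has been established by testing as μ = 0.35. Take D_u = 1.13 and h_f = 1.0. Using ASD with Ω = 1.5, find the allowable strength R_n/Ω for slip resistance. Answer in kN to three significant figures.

R_n = μ · D_u · h_f · T_b · n_s · n_b = 0.35 × 1.13 × 1.0 × 179 × 1 × 6 = 424.8 kN.
Allowable strength R_n/Ω = 424.8 / 1.5 = 283 kN.

283 kN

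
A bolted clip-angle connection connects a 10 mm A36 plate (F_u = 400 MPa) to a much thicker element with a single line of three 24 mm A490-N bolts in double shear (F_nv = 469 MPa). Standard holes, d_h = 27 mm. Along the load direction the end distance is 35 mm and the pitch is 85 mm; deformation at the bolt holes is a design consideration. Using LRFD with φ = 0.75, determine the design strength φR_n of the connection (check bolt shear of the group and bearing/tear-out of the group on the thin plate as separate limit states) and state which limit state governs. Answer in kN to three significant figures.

Bolt shear: A_b = π·24²/4 = 452.4 mm²; R_n = 469 × 452.4 × 3 × 2 / 1000 = 1273 kN → 0.75 × 1273 = 955 kN.
Bearing (1.2 l_c t F_u ≤ 2.4 d t F_u): upper limit = 2.4·24·10·400 / 1000 = 230.4 kN.
  Edge l_c = 35 − 27/2 = 21.5 → r_n = 103.2 kN; interior l_c = 85 − 27 = 58 → r_n = 230.4 kN.
  R_n,bearing = 1·103.2 + 2·230.4 = 564 kN → 0.75 × 564 = 423 kN.
Bearing governs: 423 kN.

423 kN (bearing governs)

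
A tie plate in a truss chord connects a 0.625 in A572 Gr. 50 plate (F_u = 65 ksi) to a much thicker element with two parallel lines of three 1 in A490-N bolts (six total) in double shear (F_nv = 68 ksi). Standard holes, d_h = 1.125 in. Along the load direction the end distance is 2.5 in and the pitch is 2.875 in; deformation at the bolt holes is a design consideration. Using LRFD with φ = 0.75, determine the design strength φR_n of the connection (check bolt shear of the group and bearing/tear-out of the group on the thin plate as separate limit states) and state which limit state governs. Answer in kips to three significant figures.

398 kips (bearing governs)

Bolt shear: A_b = π·1²/4 = 0.7854 in²; R_n = 68 × 0.7854 × 6 × 2 = 640.9 kips → 0.75 × 640.9 = 481 kips.
Bearing (1.2 l_c t F_u ≤ 2.4 d t F_u): upper limit = 2.4·1·0.625·65 = 97.5 kips.
  Edge l_c = 2.5 − 1.125/2 = 1.938 → r_n = 94.45 kips; interior l_c = 2.875 − 1.125 = 1.75 → r_n = 85.31 kips.
  R_n,bearing = 2·94.45 + 4·85.31 = 530.2 kips → 0.75 × 530.2 = 398 kips.
Bearing governs: 398 kips.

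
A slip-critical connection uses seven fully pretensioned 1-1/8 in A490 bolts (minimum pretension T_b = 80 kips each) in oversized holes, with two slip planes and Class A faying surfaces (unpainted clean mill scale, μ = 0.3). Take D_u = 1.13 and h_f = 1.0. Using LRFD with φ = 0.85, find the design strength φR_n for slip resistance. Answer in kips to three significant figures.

R_n = μ · D_u · h_f · T_b · n_s · n_b = 0.3 × 1.13 × 1.0 × 80 × 2 × 7 = 379.7 kips.
Design strength φR_n = 0.85 × 379.7 = 323 kips.

323 kips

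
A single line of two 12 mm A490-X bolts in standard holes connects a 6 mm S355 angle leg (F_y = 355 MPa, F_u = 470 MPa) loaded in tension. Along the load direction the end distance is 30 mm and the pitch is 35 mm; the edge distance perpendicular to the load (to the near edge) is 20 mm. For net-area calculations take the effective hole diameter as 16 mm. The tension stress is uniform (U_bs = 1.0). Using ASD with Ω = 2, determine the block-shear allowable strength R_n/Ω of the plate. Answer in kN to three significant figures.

51.6 kN

Shear plane L_v = 30 + 1·35 = 65 mm; A_gv = 65 × 6 = 390 mm².
A_nv = (65 − 1.5·16) × 6 = 246 mm².
A_nt = (20 − 0.5·16) × 6 = 72 mm².
0.6 F_u A_nv = 69.37 kN; 0.6 F_y A_gv = 83.07 kN → shear rupture governs the shear term.
R_n = 69.37 + 1.0 × 470 × 72 / 1000 = 103.2 kN.
Allowable strength R_n/Ω = 103.2 / 2 = 51.6 kN.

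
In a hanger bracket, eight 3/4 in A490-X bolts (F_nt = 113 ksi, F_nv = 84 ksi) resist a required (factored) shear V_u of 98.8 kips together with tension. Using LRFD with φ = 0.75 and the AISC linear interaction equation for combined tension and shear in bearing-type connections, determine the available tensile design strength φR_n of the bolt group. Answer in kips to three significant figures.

A_b = π·0.75²/4 = 0.4418 in²; f_rv = 98.8 / (8 × 0.4418) = 27.95 ksi.
F'_nt = 1.3 F_nt − (F_nt / φF_nv) f_rv = 1.3·113 − (113/(0.75·84))·27.95 = 96.76 ksi, capped at F_nt → F'_nt = 96.76 ksi.
R_n = F'_nt · A_b · n = 96.76 × 0.4418 × 8 = 342 kips.
Design strength φR_n = 0.75 × 342 = 256 kips.

256 kips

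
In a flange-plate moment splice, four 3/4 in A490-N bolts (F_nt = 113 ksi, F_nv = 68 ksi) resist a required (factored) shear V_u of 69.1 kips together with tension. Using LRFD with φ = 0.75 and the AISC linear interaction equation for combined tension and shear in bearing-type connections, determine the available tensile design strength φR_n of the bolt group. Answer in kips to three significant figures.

79.9 kips

A_b = π·0.75²/4 = 0.4418 in²; f_rv = 69.1 / (4 × 0.4418) = 39.1 ksi.
F'_nt = 1.3 F_nt − (F_nt / φF_nv) f_rv = 1.3·113 − (113/(0.75·68))·39.1 = 60.26 ksi, capped at F_nt → F'_nt = 60.26 ksi.
R_n = F'_nt · A_b · n = 60.26 × 0.4418 × 4 = 106.5 kips.
Design strength φR_n = 0.75 × 106.5 = 79.9 kips.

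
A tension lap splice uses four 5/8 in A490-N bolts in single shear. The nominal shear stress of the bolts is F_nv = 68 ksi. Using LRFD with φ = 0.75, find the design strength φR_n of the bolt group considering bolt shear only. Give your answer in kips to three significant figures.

62.6 kips

A_b = π × 0.625² / 4 = 0.3068 in².
R_n = F_nv · A_b · n · n_s = 68 × 0.3068 × 4 × 1 = 83.45 kips.
Design strength φR_n = 0.75 × 83.45 = 62.6 kips.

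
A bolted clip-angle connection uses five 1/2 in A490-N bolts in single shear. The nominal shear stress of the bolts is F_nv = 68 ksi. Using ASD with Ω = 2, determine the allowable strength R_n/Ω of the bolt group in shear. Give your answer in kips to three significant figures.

A_b = π × 0.5² / 4 = 0.1963 in².
R_n = F_nv · A_b · n · n_s = 68 × 0.1963 × 5 × 1 = 66.76 kips.
Allowable strength R_n/Ω = 66.76 / 2 = 33.4 kips.

33.4 kips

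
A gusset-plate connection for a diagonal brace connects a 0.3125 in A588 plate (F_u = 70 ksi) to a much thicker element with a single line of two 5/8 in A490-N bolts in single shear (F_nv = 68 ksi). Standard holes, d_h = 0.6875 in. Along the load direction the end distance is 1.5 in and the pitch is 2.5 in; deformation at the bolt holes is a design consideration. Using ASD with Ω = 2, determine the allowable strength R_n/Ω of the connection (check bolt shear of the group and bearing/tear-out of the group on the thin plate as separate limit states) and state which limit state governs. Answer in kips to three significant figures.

20.9 kips (bolt shear governs)

Bolt shear: A_b = π·0.625²/4 = 0.3068 in²; R_n = 68 × 0.3068 × 2 × 1 = 41.72 kips → 41.72 / 2 = 20.9 kips.
Bearing (1.2 l_c t F_u ≤ 2.4 d t F_u): upper limit = 2.4·0.625·0.3125·70 = 32.81 kips.
  Edge l_c = 1.5 − 0.6875/2 = 1.156 → r_n = 30.35 kips; interior l_c = 2.5 − 0.6875 = 1.812 → r_n = 32.81 kips.
  R_n,bearing = 1·30.35 + 1·32.81 = 63.16 kips → 63.16 / 2 = 31.6 kips.
Bolt shear governs: 20.9 kips.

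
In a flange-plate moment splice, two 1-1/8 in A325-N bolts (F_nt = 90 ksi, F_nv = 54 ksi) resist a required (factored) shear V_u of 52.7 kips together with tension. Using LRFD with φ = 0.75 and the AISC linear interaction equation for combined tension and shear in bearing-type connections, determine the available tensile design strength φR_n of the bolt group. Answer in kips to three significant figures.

86.6 kips

A_b = π·1.125²/4 = 0.994 in²; f_rv = 52.7 / (2 × 0.994) = 26.51 ksi.
F'_nt = 1.3 F_nt − (F_nt / φF_nv) f_rv = 1.3·90 − (90/(0.75·54))·26.51 = 58.09 ksi, capped at F_nt → F'_nt = 58.09 ksi.
R_n = F'_nt · A_b · n = 58.09 × 0.994 × 2 = 115.5 kips.
Design strength φR_n = 0.75 × 115.5 = 86.6 kips.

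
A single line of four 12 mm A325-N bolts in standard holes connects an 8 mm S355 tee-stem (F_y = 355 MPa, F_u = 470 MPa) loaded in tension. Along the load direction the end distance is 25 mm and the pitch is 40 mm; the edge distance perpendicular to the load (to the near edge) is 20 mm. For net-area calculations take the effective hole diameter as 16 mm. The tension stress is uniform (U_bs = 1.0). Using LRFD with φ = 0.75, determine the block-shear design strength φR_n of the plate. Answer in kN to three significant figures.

184 kN

Shear plane L_v = 25 + 3·40 = 145 mm; A_gv = 145 × 8 = 1160 mm².
A_nv = (145 − 3.5·16) × 8 = 712 mm².
A_nt = (20 − 0.5·16) × 8 = 96 mm².
0.6 F_u A_nv = 200.8 kN; 0.6 F_y A_gv = 247.1 kN → shear rupture governs the shear term.
R_n = 200.8 + 1.0 × 470 × 96 / 1000 = 245.9 kN.
Design strength φR_n = 0.75 × 245.9 = 184 kN.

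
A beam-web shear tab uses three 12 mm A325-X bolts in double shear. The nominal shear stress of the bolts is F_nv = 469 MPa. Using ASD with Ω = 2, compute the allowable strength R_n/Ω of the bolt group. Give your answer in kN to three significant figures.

159 kN

A_b = π × 12² / 4 = 113.1 mm².
R_n = F_nv · A_b · n · n_s = 469 × 113.1 × 3 × 2 / 1000 = 318.3 kN.
Allowable strength R_n/Ω = 318.3 / 2 = 159 kN.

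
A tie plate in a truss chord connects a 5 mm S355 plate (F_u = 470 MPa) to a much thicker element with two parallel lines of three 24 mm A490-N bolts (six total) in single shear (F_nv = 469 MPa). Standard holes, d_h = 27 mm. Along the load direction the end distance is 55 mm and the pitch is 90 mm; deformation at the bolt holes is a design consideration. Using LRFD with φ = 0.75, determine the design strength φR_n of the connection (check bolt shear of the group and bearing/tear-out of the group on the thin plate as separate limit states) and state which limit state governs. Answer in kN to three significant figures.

582 kN (bearing governs)

Bolt shear: A_b = π·24²/4 = 452.4 mm²; R_n = 469 × 452.4 × 6 × 1 / 1000 = 1273 kN → 0.75 × 1273 = 955 kN.
Bearing (1.2 l_c t F_u ≤ 2.4 d t F_u): upper limit = 2.4·24·5·470 / 1000 = 135.4 kN.
  Edge l_c = 55 − 27/2 = 41.5 → r_n = 117 kN; interior l_c = 90 − 27 = 63 → r_n = 135.4 kN.
  R_n,bearing = 2·117 + 4·135.4 = 775.5 kN → 0.75 × 775.5 = 582 kN.
Bearing governs: 582 kN.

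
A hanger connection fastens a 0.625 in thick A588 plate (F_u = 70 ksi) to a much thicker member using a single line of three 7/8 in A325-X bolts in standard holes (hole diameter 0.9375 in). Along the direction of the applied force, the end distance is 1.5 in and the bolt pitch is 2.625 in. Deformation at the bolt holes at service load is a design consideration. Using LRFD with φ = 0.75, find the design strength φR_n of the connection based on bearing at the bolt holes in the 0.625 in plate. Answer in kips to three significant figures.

Per bolt r_n = 1.2 l_c t F_u ≤ 2.4 d t F_u; upper limit = 2.4 × 0.875 × 0.625 × 70 = 91.88 kips.
Edge bolt: l_c = 1.5 − 0.9375/2 = 1.031 in → 1.2 × 1.031 × 0.625 × 70 = 54.14 → r_n = 54.14 kips.
Interior bolts: l_c = 2.625 − 0.9375 = 1.688 in → 1.2 × 1.688 × 0.625 × 70 = 88.59 → r_n = 88.59 kips.
R_n = 1 × 54.14 + 2 × 88.59 = 231.3 kips.
Design strength φR_n = 0.75 × 231.3 = 173 kips.

173 kips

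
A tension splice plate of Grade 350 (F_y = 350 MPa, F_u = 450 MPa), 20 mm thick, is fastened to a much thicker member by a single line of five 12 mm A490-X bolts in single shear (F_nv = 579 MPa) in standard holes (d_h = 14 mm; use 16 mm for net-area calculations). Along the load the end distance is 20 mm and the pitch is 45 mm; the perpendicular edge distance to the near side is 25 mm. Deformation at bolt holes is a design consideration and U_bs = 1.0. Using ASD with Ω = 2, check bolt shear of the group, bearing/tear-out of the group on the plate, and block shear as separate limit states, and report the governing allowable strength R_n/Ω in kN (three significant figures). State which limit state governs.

164 kN (bolt shear governs)

Bolt shear: A_b = π·12²/4 = 113.1 mm²; R_n = 579 × 113.1 × 5 × 1 / 1000 = 327.4 kN → 327.4 / 2 = 164 kN.
Bearing: edge l_c = 13, r_n = 140.4 kN; interior l_c = 31, r_n = 259.2 kN; R_n = 140.4 + 4·259.2 = 1177 kN → 589 kN.
Block shear: A_gv = 4000, A_nv = 2560, A_nt = 340 mm²; R_n = min(0.6F_uA_nv, 0.6F_yA_gv) + U_bs·F_u·A_nt = 844.2 kN → 422 kN.
Bolt shear governs: 164 kN.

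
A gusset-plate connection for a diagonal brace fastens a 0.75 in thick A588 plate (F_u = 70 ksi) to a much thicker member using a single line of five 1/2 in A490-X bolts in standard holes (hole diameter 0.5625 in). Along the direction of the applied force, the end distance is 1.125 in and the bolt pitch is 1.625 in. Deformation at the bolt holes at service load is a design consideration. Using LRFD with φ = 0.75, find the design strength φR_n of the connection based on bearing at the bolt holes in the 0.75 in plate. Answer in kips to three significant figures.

Per bolt r_n = 1.2 l_c t F_u ≤ 2.4 d t F_u; upper limit = 2.4 × 0.5 × 0.75 × 70 = 63 kips.
Edge bolt: l_c = 1.125 − 0.5625/2 = 0.8438 in → 1.2 × 0.8438 × 0.75 × 70 = 53.16 → r_n = 53.16 kips.
Interior bolts: l_c = 1.625 − 0.5625 = 1.062 in → 1.2 × 1.062 × 0.75 × 70 = 66.94 → r_n = 63 kips.
R_n = 1 × 53.16 + 4 × 63 = 305.2 kips.
Design strength φR_n = 0.75 × 305.2 = 229 kips.

229 kips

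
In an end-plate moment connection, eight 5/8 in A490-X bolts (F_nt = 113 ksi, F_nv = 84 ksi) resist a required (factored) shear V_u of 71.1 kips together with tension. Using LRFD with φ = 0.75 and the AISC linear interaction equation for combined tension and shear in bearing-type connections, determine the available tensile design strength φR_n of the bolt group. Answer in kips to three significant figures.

175 kips

A_b = π·0.625²/4 = 0.3068 in²; f_rv = 71.1 / (8 × 0.3068) = 28.97 ksi.
F'_nt = 1.3 F_nt − (F_nt / φF_nv) f_rv = 1.3·113 − (113/(0.75·84))·28.97 = 94.94 ksi, capped at F_nt → F'_nt = 94.94 ksi.
R_n = F'_nt · A_b · n = 94.94 × 0.3068 × 8 = 233 kips.
Design strength φR_n = 0.75 × 233 = 175 kips.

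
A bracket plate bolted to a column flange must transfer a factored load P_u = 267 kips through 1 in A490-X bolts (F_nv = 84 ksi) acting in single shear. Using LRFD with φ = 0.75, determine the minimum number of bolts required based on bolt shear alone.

6 bolts

A_b = π·1²/4 = 0.7854 in².
Per-bolt design strength φR_n = 0.75 × 84 × 0.7854 × 1 = 49.48 kips.
n ≥ 267 / 49.48 = 5.396 → use 6 bolts.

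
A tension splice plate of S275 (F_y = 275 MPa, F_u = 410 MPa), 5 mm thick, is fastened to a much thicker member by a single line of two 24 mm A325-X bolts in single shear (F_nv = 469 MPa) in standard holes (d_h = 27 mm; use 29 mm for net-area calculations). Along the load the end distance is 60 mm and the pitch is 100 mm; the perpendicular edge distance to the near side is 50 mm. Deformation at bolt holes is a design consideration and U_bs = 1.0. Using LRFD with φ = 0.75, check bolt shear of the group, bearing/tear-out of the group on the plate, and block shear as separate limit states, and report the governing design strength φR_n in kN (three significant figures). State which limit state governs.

154 kN (block shear governs)

Bolt shear: A_b = π·24²/4 = 452.4 mm²; R_n = 469 × 452.4 × 2 × 1 / 1000 = 424.3 kN → 0.75 × 424.3 = 318 kN.
Bearing: edge l_c = 46.5, r_n = 114.4 kN; interior l_c = 73, r_n = 118.1 kN; R_n = 114.4 + 1·118.1 = 232.5 kN → 174 kN.
Block shear: A_gv = 800, A_nv = 582.5, A_nt = 177.5 mm²; R_n = min(0.6F_uA_nv, 0.6F_yA_gv) + U_bs·F_u·A_nt = 204.8 kN → 154 kN.
Block shear governs: 154 kN.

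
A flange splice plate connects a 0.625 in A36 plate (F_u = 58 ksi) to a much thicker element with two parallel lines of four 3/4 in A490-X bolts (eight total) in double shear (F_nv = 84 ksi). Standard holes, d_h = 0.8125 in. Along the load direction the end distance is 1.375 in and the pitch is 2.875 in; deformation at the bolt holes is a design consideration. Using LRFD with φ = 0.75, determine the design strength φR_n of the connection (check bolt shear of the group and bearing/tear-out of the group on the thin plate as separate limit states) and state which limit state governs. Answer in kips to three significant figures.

Bolt shear: A_b = π·0.75²/4 = 0.4418 in²; R_n = 84 × 0.4418 × 8 × 2 = 593.8 kips → 0.75 × 593.8 = 445 kips.
Bearing (1.2 l_c t F_u ≤ 2.4 d t F_u): upper limit = 2.4·0.75·0.625·58 = 65.25 kips.
  Edge l_c = 1.375 − 0.8125/2 = 0.9688 → r_n = 42.14 kips; interior l_c = 2.875 − 0.8125 = 2.062 → r_n = 65.25 kips.
  R_n,bearing = 2·42.14 + 6·65.25 = 475.8 kips → 0.75 × 475.8 = 357 kips.
Bearing governs: 357 kips.

357 kips (bearing governs)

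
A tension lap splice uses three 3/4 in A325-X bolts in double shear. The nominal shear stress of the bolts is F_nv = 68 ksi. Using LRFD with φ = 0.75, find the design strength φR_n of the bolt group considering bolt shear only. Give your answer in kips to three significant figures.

A_b = π × 0.75² / 4 = 0.4418 in².
R_n = F_nv · A_b · n · n_s = 68 × 0.4418 × 3 × 2 = 180.2 kips.
Design strength φR_n = 0.75 × 180.2 = 135 kips.

135 kips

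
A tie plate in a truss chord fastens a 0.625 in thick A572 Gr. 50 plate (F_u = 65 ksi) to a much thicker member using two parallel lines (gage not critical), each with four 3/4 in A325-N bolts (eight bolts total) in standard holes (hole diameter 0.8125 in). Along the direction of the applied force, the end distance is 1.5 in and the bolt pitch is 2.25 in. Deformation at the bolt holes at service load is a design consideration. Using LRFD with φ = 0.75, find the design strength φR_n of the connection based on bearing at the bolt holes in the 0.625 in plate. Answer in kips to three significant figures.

Per bolt r_n = 1.2 l_c t F_u ≤ 2.4 d t F_u; upper limit = 2.4 × 0.75 × 0.625 × 65 = 73.12 kips.
Edge bolt: l_c = 1.5 − 0.8125/2 = 1.094 in → 1.2 × 1.094 × 0.625 × 65 = 53.32 → r_n = 53.32 kips.
Interior bolts: l_c = 2.25 − 0.8125 = 1.438 in → 1.2 × 1.438 × 0.625 × 65 = 70.08 → r_n = 70.08 kips.
R_n = 2 × 53.32 + 6 × 70.08 = 527.1 kips.
Design strength φR_n = 0.75 × 527.1 = 395 kips.

395 kips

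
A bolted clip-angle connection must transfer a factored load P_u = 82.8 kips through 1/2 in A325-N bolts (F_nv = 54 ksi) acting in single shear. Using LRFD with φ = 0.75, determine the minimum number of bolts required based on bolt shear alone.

A_b = π·0.5²/4 = 0.1963 in².
Per-bolt design strength φR_n = 0.75 × 54 × 0.1963 × 1 = 7.952 kips.
n ≥ 82.8 / 7.952 = 10.41 → use 11 bolts.

11 bolts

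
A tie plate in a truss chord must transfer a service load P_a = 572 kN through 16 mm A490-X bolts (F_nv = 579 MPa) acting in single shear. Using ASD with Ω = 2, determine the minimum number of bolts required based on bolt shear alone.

A_b = π·16²/4 = 201.1 mm².
Per-bolt allowable strength R_n/Ω = 579 × 201.1 × 1 / 1000 / 2 = 58.21 kN.
n ≥ 572 / 58.21 = 9.827 → use 10 bolts.

10 bolts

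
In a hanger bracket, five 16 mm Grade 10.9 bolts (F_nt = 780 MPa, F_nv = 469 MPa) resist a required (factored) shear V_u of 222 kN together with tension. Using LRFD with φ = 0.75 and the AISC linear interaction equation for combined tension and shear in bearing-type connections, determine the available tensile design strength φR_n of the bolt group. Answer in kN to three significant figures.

395 kN

A_b = π·16²/4 = 201.1 mm²; f_rv = 222 × 1000 / (5 × 201.1) = 220.8 MPa.
F'_nt = 1.3 F_nt − (F_nt / φF_nv) f_rv = 1.3·780 − (780/(0.75·469))·220.8 = 524.3 MPa, capped at F_nt → F'_nt = 524.3 MPa.
R_n = F'_nt · A_b · n = 524.3 × 201.1 × 5 / 1000 = 527.1 kN.
Design strength φR_n = 0.75 × 527.1 = 395 kN.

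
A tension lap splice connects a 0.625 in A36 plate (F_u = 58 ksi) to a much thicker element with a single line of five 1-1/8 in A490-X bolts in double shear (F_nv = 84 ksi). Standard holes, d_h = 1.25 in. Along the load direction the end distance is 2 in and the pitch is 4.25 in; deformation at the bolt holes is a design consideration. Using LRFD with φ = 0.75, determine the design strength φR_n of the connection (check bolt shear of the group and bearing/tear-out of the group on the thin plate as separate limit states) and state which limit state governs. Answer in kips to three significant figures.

338 kips (bearing governs)

Bolt shear: A_b = π·1.125²/4 = 0.994 in²; R_n = 84 × 0.994 × 5 × 2 = 835 kips → 0.75 × 835 = 626 kips.
Bearing (1.2 l_c t F_u ≤ 2.4 d t F_u): upper limit = 2.4·1.125·0.625·58 = 97.87 kips.
  Edge l_c = 2 − 1.25/2 = 1.375 → r_n = 59.81 kips; interior l_c = 4.25 − 1.25 = 3 → r_n = 97.87 kips.
  R_n,bearing = 1·59.81 + 4·97.87 = 451.3 kips → 0.75 × 451.3 = 338 kips.
Bearing governs: 338 kips.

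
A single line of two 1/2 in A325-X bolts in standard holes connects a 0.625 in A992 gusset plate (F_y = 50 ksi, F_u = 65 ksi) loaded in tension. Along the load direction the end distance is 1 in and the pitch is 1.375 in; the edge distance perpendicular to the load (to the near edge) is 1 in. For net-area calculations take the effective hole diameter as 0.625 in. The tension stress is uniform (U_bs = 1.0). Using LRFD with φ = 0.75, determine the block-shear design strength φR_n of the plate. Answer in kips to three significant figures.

Shear plane L_v = 1 + 1·1.375 = 2.375 in; A_gv = 2.375 × 0.625 = 1.484 in².
A_nv = (2.375 − 1.5·0.625) × 0.625 = 0.8984 in².
A_nt = (1 − 0.5·0.625) × 0.625 = 0.4297 in².
0.6 F_u A_nv = 35.04 kips; 0.6 F_y A_gv = 44.53 kips → shear rupture governs the shear term.
R_n = 35.04 + 1.0 × 65 × 0.4297 = 62.97 kips.
Design strength φR_n = 0.75 × 62.97 = 47.2 kips.

47.2 kips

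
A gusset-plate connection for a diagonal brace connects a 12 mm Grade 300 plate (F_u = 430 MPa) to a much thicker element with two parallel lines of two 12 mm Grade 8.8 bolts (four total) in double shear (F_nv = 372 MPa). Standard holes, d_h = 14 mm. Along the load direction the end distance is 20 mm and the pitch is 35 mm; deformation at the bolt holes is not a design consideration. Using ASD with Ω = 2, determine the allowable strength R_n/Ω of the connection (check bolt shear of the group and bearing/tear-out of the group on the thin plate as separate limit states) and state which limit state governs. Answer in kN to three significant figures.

Bolt shear: A_b = π·12²/4 = 113.1 mm²; R_n = 372 × 113.1 × 4 × 2 / 1000 = 336.6 kN → 336.6 / 2 = 168 kN.
Bearing (1.5 l_c t F_u ≤ 3.0 d t F_u): upper limit = 3.0·12·12·430 / 1000 = 185.8 kN.
  Edge l_c = 20 − 14/2 = 13 → r_n = 100.6 kN; interior l_c = 35 − 14 = 21 → r_n = 162.5 kN.
  R_n,bearing = 2·100.6 + 2·162.5 = 526.3 kN → 526.3 / 2 = 263 kN.
Bolt shear governs: 168 kN.

168 kN (bolt shear governs)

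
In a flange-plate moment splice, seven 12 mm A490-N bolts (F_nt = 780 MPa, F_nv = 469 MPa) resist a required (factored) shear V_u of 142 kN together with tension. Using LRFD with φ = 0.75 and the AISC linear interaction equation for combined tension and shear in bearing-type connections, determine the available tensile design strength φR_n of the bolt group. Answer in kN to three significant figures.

A_b = π·12²/4 = 113.1 mm²; f_rv = 142 × 1000 / (7 × 113.1) = 179.4 MPa.
F'_nt = 1.3 F_nt − (F_nt / φF_nv) f_rv = 1.3·780 − (780/(0.75·469))·179.4 = 616.3 MPa, capped at F_nt → F'_nt = 616.3 MPa.
R_n = F'_nt · A_b · n = 616.3 × 113.1 × 7 / 1000 = 487.9 kN.
Design strength φR_n = 0.75 × 487.9 = 366 kN.

366 kN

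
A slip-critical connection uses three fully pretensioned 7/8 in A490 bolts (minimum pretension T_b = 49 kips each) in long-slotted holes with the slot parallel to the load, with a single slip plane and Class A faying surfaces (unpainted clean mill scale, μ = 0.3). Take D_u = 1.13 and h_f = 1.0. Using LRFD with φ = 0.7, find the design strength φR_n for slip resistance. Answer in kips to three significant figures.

34.9 kips

R_n = μ · D_u · h_f · T_b · n_s · n_b = 0.3 × 1.13 × 1.0 × 49 × 1 × 3 = 49.83 kips.
Design strength φR_n = 0.7 × 49.83 = 34.9 kips.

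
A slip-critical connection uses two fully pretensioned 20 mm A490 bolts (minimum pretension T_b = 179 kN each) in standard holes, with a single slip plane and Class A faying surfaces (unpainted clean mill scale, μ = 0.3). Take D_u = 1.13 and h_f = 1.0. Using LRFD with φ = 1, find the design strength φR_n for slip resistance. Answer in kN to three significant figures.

121 kN

R_n = μ · D_u · h_f · T_b · n_s · n_b = 0.3 × 1.13 × 1.0 × 179 × 1 × 2 = 121.4 kN.
Design strength φR_n = 1 × 121.4 = 121 kN.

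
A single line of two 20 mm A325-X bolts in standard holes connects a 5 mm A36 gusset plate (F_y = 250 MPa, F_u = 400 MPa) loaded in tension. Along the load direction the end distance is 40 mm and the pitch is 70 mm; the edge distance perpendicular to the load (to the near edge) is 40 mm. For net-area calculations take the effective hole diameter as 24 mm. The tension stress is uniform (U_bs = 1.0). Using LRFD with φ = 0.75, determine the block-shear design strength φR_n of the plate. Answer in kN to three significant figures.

104 kN

Shear plane L_v = 40 + 1·70 = 110 mm; A_gv = 110 × 5 = 550 mm².
A_nv = (110 − 1.5·24) × 5 = 370 mm².
A_nt = (40 − 0.5·24) × 5 = 140 mm².
0.6 F_u A_nv = 88.8 kN; 0.6 F_y A_gv = 82.5 kN → shear yielding governs the shear term.
R_n = 82.5 + 1.0 × 400 × 140 / 1000 = 138.5 kN.
Design strength φR_n = 0.75 × 138.5 = 104 kN.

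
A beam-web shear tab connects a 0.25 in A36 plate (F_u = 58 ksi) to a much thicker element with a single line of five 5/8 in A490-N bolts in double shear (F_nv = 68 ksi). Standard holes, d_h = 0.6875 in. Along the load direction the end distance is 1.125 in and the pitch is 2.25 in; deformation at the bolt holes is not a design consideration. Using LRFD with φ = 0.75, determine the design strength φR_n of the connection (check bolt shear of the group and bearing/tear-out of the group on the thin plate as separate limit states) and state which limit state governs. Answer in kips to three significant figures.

94.3 kips (bearing governs)

Bolt shear: A_b = π·0.625²/4 = 0.3068 in²; R_n = 68 × 0.3068 × 5 × 2 = 208.6 kips → 0.75 × 208.6 = 156 kips.
Bearing (1.5 l_c t F_u ≤ 3.0 d t F_u): upper limit = 3.0·0.625·0.25·58 = 27.19 kips.
  Edge l_c = 1.125 − 0.6875/2 = 0.7812 → r_n = 16.99 kips; interior l_c = 2.25 − 0.6875 = 1.562 → r_n = 27.19 kips.
  R_n,bearing = 1·16.99 + 4·27.19 = 125.7 kips → 0.75 × 125.7 = 94.3 kips.
Bearing governs: 94.3 kips.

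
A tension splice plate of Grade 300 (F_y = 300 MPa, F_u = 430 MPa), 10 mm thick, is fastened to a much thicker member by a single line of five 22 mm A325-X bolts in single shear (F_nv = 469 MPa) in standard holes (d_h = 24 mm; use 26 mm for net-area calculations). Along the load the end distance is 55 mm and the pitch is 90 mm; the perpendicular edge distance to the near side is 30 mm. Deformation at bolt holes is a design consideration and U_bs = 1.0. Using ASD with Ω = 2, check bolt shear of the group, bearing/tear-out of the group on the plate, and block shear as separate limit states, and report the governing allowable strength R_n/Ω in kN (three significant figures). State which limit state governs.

410 kN (block shear governs)

Bolt shear: A_b = π·22²/4 = 380.1 mm²; R_n = 469 × 380.1 × 5 × 1 / 1000 = 891.4 kN → 891.4 / 2 = 446 kN.
Bearing: edge l_c = 43, r_n = 221.9 kN; interior l_c = 66, r_n = 227 kN; R_n = 221.9 + 4·227 = 1130 kN → 565 kN.
Block shear: A_gv = 4150, A_nv = 2980, A_nt = 170 mm²; R_n = min(0.6F_uA_nv, 0.6F_yA_gv) + U_bs·F_u·A_nt = 820.1 kN → 410 kN.
Block shear governs: 410 kN.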